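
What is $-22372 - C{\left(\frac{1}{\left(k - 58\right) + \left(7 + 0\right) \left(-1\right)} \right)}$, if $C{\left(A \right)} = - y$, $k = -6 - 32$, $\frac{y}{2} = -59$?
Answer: $-22490$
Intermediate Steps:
$y = -118$ ($y = 2 \left(-59\right) = -118$)
$k = -38$
$C{\left(A \right)} = 118$ ($C{\left(A \right)} = \left(-1\right) \left(-118\right) = 118$)
$-22372 - C{\left(\frac{1}{\left(k - 58\right) + \left(7 + 0\right) \left(-1\right)} \right)} = -22372 - 118 = -22490$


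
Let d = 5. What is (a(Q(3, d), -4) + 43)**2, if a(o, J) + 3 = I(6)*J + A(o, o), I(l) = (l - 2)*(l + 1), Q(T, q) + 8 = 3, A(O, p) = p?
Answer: 5929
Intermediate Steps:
Q(T, q) = -5 (Q(T, q) = -8 + 3 = -5)
I(l) = (1 + l)*(-2 + l) (I(l) = (-2 + l)*(1 + l) = (1 + l)*(-2 + l))
a(o, J) = -3 + o + 28*J (a(o, J) = -3 + ((-2 + 6**2 - 1*6)*J + o) = -3 + ((-2 + 36 - 6)*J + o) = -3 + (28*J + o) = -3 + (o + 28*J) = -3 + o + 28*J)
(a(Q(3, d), -4) + 43)**2 = ((-3 - 5 + 28*(-4)) + 43)**2 = ((-3 - 5 - 112) + 43)**2 = (-120 + 43)**2 = (-77)**2 = 5929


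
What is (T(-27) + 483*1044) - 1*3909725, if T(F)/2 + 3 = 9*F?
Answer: -3405965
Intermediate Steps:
T(F) = -6 + 18*F (T(F) = -6 + 2*(9*F) = -6 + 18*F)
(T(-27) + 483*1044) - 1*3909725 = ((-6 + 18*(-27)) + 483*1044) - 1*3909725 = ((-6 - 486) + 504252) - 3909725 = (-492 + 504252) - 3909725 = 503760 - 3909725 = -3405965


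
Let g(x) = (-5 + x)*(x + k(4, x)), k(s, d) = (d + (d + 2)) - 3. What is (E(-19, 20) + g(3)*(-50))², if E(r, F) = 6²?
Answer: 698896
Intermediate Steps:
k(s, d) = -1 + 2*d (k(s, d) = (d + (2 + d)) - 3 = (2 + 2*d) - 3 = -1 + 2*d)
E(r, F) = 36
g(x) = (-1 + 3*x)*(-5 + x) (g(x) = (-5 + x)*(x + (-1 + 2*x)) = (-5 + x)*(-1 + 3*x) = (-1 + 3*x)*(-5 + x))
(E(-19, 20) + g(3)*(-50))² = (36 + (5 - 16*3 + 3*3²)*(-50))² = (36 + (5 - 48 + 3*9)*(-50))² = (36 + (5 - 48 + 27)*(-50))² = (36 - 16*(-50))² = (36 + 800)² = 836² = 698896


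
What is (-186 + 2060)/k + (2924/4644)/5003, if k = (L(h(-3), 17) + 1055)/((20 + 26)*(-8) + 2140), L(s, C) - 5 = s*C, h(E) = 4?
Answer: 18690303256/6348807 ≈ 2943.9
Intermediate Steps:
L(s, C) = 5 + C*s (L(s, C) = 5 + s*C = 5 + C*s)
k = 282/443 (k = ((5 + 17*4) + 1055)/((20 + 26)*(-8) + 2140) = ((5 + 68) + 1055)/(46*(-8) + 2140) = (73 + 1055)/(-368 + 2140) = 1128/1772 = 1128*(1/1772) = 282/443 ≈ 0.63657)
(-186 + 2060)/k + (2924/4644)/5003 = (-186 + 2060)/(282/443) + (2924/4644)/5003 = 1874*(443/282) + (2924*(1/4644))*(1/5003) = 415091/141 + (17/27)*(1/5003) = 415091/141 + 17/135081 = 18690303256/6348807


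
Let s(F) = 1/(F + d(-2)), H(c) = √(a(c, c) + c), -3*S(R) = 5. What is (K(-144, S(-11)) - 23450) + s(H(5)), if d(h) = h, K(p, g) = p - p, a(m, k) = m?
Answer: -70349/3 + √10/6 ≈ -23449.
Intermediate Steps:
S(R) = -5/3 (S(R) = -⅓*5 = -5/3)
K(p, g) = 0
H(c) = √2*√c (H(c) = √(c + c) = √(2*c) = √2*√c)
s(F) = 1/(-2 + F) (s(F) = 1/(F - 2) = 1/(-2 + F))
(K(-144, S(-11)) - 23450) + s(H(5)) = (0 - 23450) + 1/(-2 + √2*√5) = -23450 + 1/(-2 + √10)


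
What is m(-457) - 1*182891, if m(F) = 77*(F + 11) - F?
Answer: -216776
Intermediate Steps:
m(F) = 847 + 76*F (m(F) = 77*(11 + F) - F = (847 + 77*F) - F = 847 + 76*F)
m(-457) - 1*182891 = (847 + 76*(-457)) - 1*182891 = (847 - 34732) - 182891 = -33885 - 182891 = -216776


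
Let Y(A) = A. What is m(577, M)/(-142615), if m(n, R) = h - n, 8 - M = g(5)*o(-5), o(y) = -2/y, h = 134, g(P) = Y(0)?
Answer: 443/142615 ≈ 0.0031063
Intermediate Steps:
g(P) = 0
M = 8 (M = 8 - 0*(-2/(-5)) = 8 - 0*(-2*(-⅕)) = 8 - 0*2/5 = 8 - 1*0 = 8 + 0 = 8)
m(n, R) = 134 - n
m(577, M)/(-142615) = (134 - 1*577)/(-142615) = (134 - 577)*(-1/142615) = -443*(-1/142615) = 443/142615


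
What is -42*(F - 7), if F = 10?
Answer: -126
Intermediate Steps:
-42*(F - 7) = -42*(10 - 7) = -42*3 = -126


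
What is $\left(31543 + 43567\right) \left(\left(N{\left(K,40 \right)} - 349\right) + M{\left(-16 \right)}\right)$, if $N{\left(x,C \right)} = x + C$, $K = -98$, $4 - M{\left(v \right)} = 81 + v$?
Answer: $-35151480$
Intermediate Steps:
$M{\left(v \right)} = -77 - v$ ($M{\left(v \right)} = 4 - \left(81 + v\right) = -77 - v$)
$N{\left(x,C \right)} = C + x$
$\left(31543 + 43567\right) \left(\left(N{\left(K,40 \right)} - 349\right) + M{\left(-16 \right)}\right) = \left(31543 + 43567\right) \left(\left(\left(40 - 98\right) - 349\right) - 61\right) = 75110 \left(\left(-58 - 349\right) + \left(-77 + 16\right)\right) = 75110 \left(-407 - 61\right) = 75110 \left(-468\right) = -35151480$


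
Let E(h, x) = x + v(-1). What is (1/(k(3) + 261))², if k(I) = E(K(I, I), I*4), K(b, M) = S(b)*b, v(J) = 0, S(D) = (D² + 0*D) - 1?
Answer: 1/74529 ≈ 1.3418e-5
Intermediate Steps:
S(D) = -1 + D² (S(D) = (D² + 0) - 1 = D² - 1 = -1 + D²)
K(b, M) = b*(-1 + b²) (K(b, M) = (-1 + b²)*b = b*(-1 + b²))
E(h, x) = x (E(h, x) = x + 0 = x)
k(I) = 4*I (k(I) = I*4 = 4*I)
(1/(k(3) + 261))² = (1/(4*3 + 261))² = (1/(12 + 261))² = (1/273)² = 1/74529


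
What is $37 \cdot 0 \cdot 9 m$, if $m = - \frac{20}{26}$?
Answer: $0$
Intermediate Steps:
$m = - \frac{10}{13}$ ($m = \left(-20\right) \frac{1}{26} = - \frac{10}{13} \approx -0.76923$)
$37 \cdot 0 \cdot 9 m = 37 \cdot 0 \cdot 9 \left(- \frac{10}{13}\right) = 37 \cdot 0 \left(- \frac{10}{13}\right) = 0 \left(- \frac{10}{13}\right) = 0$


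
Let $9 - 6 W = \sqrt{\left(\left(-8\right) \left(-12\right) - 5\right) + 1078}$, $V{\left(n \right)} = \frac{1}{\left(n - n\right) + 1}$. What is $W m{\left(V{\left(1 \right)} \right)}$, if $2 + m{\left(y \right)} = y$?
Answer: $- \frac{3}{2} + \frac{\sqrt{1169}}{6} \approx 4.1984$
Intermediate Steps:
$V{\left(n \right)} = 1$ ($V{\left(n \right)} = \frac{1}{0 + 1} = 1^{-1} = 1$)
$m{\left(y \right)} = -2 + y$
$W = \frac{3}{2} - \frac{\sqrt{1169}}{6}$ ($W = \frac{3}{2} - \frac{\sqrt{\left(\left(-8\right) \left(-12\right) - 5\right) + 1078}}{6} = \frac{3}{2} - \frac{\sqrt{\left(96 - 5\right) + 1078}}{6} = \frac{3}{2} - \frac{\sqrt{91 + 1078}}{6} = \frac{3}{2} - \frac{\sqrt{1169}}{6} \approx -4.1984$)
$W m{\left(V{\left(1 \right)} \right)} = \left(\frac{3}{2} - \frac{\sqrt{1169}}{6}\right) \left(-2 + 1\right) = \left(\frac{3}{2} - \frac{\sqrt{1169}}{6}\right) \left(-1\right) = - \frac{3}{2} + \frac{\sqrt{1169}}{6}$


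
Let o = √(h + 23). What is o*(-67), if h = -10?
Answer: -67*√13 ≈ -241.57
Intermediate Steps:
o = √13 (o = √(-10 + 23) = √13 ≈ 3.6056)
o*(-67) = √13*(-67) = -67*√13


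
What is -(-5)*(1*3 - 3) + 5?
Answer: 5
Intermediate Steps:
-(-5)*(1*3 - 3) + 5 = -(-5)*(3 - 3) + 5 = -(-5)*0 + 5 = -5*0 + 5 = 0 + 5 = 5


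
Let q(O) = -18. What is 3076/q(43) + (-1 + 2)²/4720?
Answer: -7259351/42480 ≈ -170.89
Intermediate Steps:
3076/q(43) + (-1 + 2)²/4720 = 3076/(-18) + (-1 + 2)²/4720 = 3076*(-1/18) + 1²*(1/4720) = -1538/9 + 1*(1/4720) = -1538/9 + 1/4720 = -7259351/42480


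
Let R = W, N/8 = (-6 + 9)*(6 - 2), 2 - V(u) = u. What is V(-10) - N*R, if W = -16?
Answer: 1548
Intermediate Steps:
V(u) = 2 - u
N = 96 (N = 8*((-6 + 9)*(6 - 2)) = 8*(3*4) = 8*12 = 96)
R = -16
V(-10) - N*R = (2 - 1*(-10)) - 96*(-16) = (2 + 10) - 1*(-1536) = 12 + 1536 = 1548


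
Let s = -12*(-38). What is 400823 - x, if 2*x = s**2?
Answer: 296855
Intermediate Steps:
s = 456
x = 103968 (x = (1/2)*456**2 = (1/2)*207936 = 103968)
400823 - x = 400823 - 1*103968 = 400823 - 103968 = 296855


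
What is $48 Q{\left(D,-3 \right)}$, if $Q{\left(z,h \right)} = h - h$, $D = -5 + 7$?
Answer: $0$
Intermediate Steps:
$D = 2$
$Q{\left(z,h \right)} = 0$
$48 Q{\left(D,-3 \right)} = 48 \cdot 0 = 0$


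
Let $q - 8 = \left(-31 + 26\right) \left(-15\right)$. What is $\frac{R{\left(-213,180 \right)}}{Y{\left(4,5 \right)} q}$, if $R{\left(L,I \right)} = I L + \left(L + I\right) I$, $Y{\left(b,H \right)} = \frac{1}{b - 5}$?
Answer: $\frac{44280}{83} \approx 533.49$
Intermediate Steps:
$q = 83$ ($q = 8 + \left(-31 + 26\right) \left(-15\right) = 8 - -75 = 8 + 75 = 83$)
$Y{\left(b,H \right)} = \frac{1}{-5 + b}$
$R{\left(L,I \right)} = I L + I \left(I + L\right)$ ($R{\left(L,I \right)} = I L + \left(I + L\right) I = I L + I \left(I + L\right)$)
$\frac{R{\left(-213,180 \right)}}{Y{\left(4,5 \right)} q} = \frac{180 \left(180 + 2 \left(-213\right)\right)}{\frac{1}{-5 + 4} \cdot 83} = \frac{180 \left(180 - 426\right)}{\frac{1}{-1} \cdot 83} = \frac{180 \left(-246\right)}{\left(-1\right) 83} = - \frac{44280}{-83} = \left(-44280\right) \left(- \frac{1}{83}\right) = \frac{44280}{83}$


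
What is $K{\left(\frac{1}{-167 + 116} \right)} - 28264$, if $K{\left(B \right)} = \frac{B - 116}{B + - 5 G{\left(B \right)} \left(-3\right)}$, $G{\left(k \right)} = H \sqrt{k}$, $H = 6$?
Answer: $- \frac{11675880747}{413101} + \frac{532530 i \sqrt{51}}{413101} \approx -28264.0 + 9.206 i$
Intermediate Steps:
$G{\left(k \right)} = 6 \sqrt{k}$
$K{\left(B \right)} = \frac{-116 + B}{B + 90 \sqrt{B}}$ ($K{\left(B \right)} = \frac{B - 116}{B + - 5 \cdot 6 \sqrt{B} \left(-3\right)} = \frac{-116 + B}{B + - 30 \sqrt{B} \left(-3\right)} = \frac{-116 + B}{B + 90 \sqrt{B}}$)
$K{\left(\frac{1}{-167 + 116} \right)} - 28264 = \frac{-116 + \frac{1}{-167 + 116}}{\frac{1}{-167 + 116} + 90 \sqrt{\frac{1}{-167 + 116}}} - 28264 = \frac{-116 + \frac{1}{-51}}{\frac{1}{-51} + 90 \sqrt{\frac{1}{-51}}} - 28264 = \frac{-116 - \frac{1}{51}}{- \frac{1}{51} + 90 \sqrt{- \frac{1}{51}}} - 28264 = \frac{1}{- \frac{1}{51} + 90 \frac{i \sqrt{51}}{51}} \left(- \frac{5917}{51}\right) - 28264 = \frac{1}{- \frac{1}{51} + \frac{30 i \sqrt{51}}{17}} \left(- \frac{5917}{51}\right) - 28264 = - \frac{5917}{51 \left(- \frac{1}{51} + \frac{30 i \sqrt{51}}{17}\right)} - 28264 = -28264 - \frac{5917}{51 \left(- \frac{1}{51} + \frac{30 i \sqrt{51}}{17}\right)}$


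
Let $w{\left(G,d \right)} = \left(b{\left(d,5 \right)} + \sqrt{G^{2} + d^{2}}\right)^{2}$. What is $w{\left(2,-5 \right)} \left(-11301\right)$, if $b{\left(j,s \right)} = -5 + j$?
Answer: $-1457829 + 226020 \sqrt{29} \approx -2.4067 \cdot 10^{5}$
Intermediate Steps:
$w{\left(G,d \right)} = \left(-5 + d + \sqrt{G^{2} + d^{2}}\right)^{2}$ ($w{\left(G,d \right)} = \left(\left(-5 + d\right) + \sqrt{G^{2} + d^{2}}\right)^{2} = \left(-5 + d + \sqrt{G^{2} + d^{2}}\right)^{2}$)
$w{\left(2,-5 \right)} \left(-11301\right) = \left(-5 - 5 + \sqrt{2^{2} + \left(-5\right)^{2}}\right)^{2} \left(-11301\right) = \left(-5 - 5 + \sqrt{4 + 25}\right)^{2} \left(-11301\right) = \left(-5 - 5 + \sqrt{29}\right)^{2} \left(-11301\right) = \left(-10 + \sqrt{29}\right)^{2} \left(-11301\right) = - 11301 \left(-10 + \sqrt{29}\right)^{2}$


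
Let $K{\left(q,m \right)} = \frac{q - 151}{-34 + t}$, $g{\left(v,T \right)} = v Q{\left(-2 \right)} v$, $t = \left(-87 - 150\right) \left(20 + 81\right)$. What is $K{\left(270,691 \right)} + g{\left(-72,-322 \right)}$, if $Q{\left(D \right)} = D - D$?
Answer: $- \frac{119}{23971} \approx -0.0049643$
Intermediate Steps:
$Q{\left(D \right)} = 0$
$t = -23937$ ($t = \left(-237\right) 101 = -23937$)
$g{\left(v,T \right)} = 0$ ($g{\left(v,T \right)} = v 0 v = 0 v = 0$)
$K{\left(q,m \right)} = \frac{151}{23971} - \frac{q}{23971}$ ($K{\left(q,m \right)} = \frac{q - 151}{-34 - 23937} = \frac{-151 + q}{-23971} = \left(-151 + q\right) \left(- \frac{1}{23971}\right) = \frac{151}{23971} - \frac{q}{23971}$)
$K{\left(270,691 \right)} + g{\left(-72,-322 \right)} = \left(\frac{151}{23971} - \frac{270}{23971}\right) + 0 = - \frac{119}{23971} + 0 = - \frac{119}{23971}$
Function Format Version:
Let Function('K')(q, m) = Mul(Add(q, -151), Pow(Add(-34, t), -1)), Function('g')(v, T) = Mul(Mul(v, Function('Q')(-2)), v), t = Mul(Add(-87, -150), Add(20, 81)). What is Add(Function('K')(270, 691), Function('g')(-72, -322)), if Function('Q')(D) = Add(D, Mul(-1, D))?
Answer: Rational(-119, 23971) ≈ -0.0049643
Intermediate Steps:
Function('Q')(D) = 0
t = -23937 (t = Mul(-237, 101) = -23937)
Function('g')(v, T) = 0 (Function('g')(v, T) = Mul(Mul(v, 0), v) = Mul(0, v) = 0)
Function('K')(q, m) = Add(Rational(151, 23971), Mul(Rational(-1, 23971), q)) (Function('K')(q, m) = Mul(Add(q, -151), Pow(Add(-34, -23937), -1)) = Mul(Add(-151, q), Pow(-23971, -1)) = Mul(Add(-151, q), Rational(-1, 23971)) = Add(Rational(151, 23971), Mul(Rational(-1, 23971), q)))
Add(Function('K')(270, 691), Function('g')(-72, -322)) = Add(Add(Rational(151, 23971), Mul(Rational(-1, 23971), 270)), 0) = Add(Add(Rational(151, 23971), Rational(-270, 23971)), 0) = Add(Rational(-119, 23971), 0) = Rational(-119, 23971)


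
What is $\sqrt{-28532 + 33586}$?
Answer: $19 \sqrt{14} \approx 71.092$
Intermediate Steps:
$\sqrt{-28532 + 33586} = \sqrt{5054} = 19 \sqrt{14}$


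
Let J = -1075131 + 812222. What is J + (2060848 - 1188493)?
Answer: 609446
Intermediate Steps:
J = -262909
J + (2060848 - 1188493) = -262909 + (2060848 - 1188493) = -262909 + 872355 = 609446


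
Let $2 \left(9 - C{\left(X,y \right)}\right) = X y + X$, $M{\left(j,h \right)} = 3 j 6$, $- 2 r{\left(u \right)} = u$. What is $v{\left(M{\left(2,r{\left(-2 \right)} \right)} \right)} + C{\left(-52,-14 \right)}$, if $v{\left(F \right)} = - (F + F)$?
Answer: $-401$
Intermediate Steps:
$r{\left(u \right)} = - \frac{u}{2}$
$M{\left(j,h \right)} = 18 j$
$v{\left(F \right)} = - 2 F$
$C{\left(X,y \right)} = 9 - \frac{X}{2} - \frac{X y}{2}$ ($C{\left(X,y \right)} = 9 - \frac{X y + X}{2} = 9 - \frac{X + X y}{2} = 9 - \left(\frac{X}{2} + \frac{X y}{2}\right) = 9 - \frac{X}{2} - \frac{X y}{2}$)
$v{\left(M{\left(2,r{\left(-2 \right)} \right)} \right)} + C{\left(-52,-14 \right)} = - 2 \cdot 18 \cdot 2 - \left(-35 + 364\right) = \left(-2\right) 36 + \left(9 + 26 - 364\right) = -72 - 329 = -401$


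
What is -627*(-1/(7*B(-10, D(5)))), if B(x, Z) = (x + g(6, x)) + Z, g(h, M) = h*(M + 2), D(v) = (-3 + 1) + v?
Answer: -57/35 ≈ -1.6286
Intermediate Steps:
D(v) = -2 + v
g(h, M) = h*(2 + M)
B(x, Z) = 12 + Z + 7*x (B(x, Z) = (x + 6*(2 + x)) + Z = (x + (12 + 6*x)) + Z = (12 + 7*x) + Z = 12 + Z + 7*x)
-627*(-1/(7*B(-10, D(5)))) = -627*(-1/(7*(12 + (-2 + 5) + 7*(-10)))) = -627*(-1/(7*(12 + 3 - 70))) = -627/((-7*(-55))) = -627/385 = -627*1/385 = -57/35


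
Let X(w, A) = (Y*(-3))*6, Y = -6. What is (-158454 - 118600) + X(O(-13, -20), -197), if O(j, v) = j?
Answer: -276946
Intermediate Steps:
X(w, A) = 108 (X(w, A) = -6*(-3)*6 = 18*6 = 108)
(-158454 - 118600) + X(O(-13, -20), -197) = (-158454 - 118600) + 108 = -277054 + 108 = -276946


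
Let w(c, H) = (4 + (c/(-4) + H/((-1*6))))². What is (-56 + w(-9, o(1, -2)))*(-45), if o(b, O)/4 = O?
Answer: -1085/16 ≈ -67.813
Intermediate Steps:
o(b, O) = 4*O
w(c, H) = (4 - c/4 - H/6)² (w(c, H) = (4 + (c*(-¼) + H/(-6)))² = (4 + (-c/4 + H*(-⅙)))² = (4 + (-c/4 - H/6))² = (4 - c/4 - H/6)²)
(-56 + w(-9, o(1, -2)))*(-45) = (-56 + (-48 + 2*(4*(-2)) + 3*(-9))²/144)*(-45) = (-56 + (-48 + 2*(-8) - 27)²/144)*(-45) = (-56 + (-48 - 16 - 27)²/144)*(-45) = (-56 + (1/144)*(-91)²)*(-45) = (-56 + (1/144)*8281)*(-45) = (-56 + 8281/144)*(-45) = (217/144)*(-45) = -1085/16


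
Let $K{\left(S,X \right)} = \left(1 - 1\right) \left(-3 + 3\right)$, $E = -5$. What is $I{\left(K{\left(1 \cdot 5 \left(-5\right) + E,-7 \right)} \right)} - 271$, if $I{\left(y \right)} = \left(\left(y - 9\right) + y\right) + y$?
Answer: $-280$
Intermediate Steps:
$K{\left(S,X \right)} = 0$ ($K{\left(S,X \right)} = 0 \cdot 0 = 0$)
$I{\left(y \right)} = -9 + 3 y$ ($I{\left(y \right)} = \left(\left(-9 + y\right) + y\right) + y = \left(-9 + 2 y\right) + y = -9 + 3 y$)
$I{\left(K{\left(1 \cdot 5 \left(-5\right) + E,-7 \right)} \right)} - 271 = \left(-9 + 3 \cdot 0\right) - 271 = \left(-9 + 0\right) - 271 = -9 - 271 = -280$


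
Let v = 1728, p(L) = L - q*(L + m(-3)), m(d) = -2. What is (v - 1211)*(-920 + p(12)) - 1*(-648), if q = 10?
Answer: -520488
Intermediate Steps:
p(L) = 20 - 9*L (p(L) = L - 10*(L - 2) = L - 10*(-2 + L) = L - (-20 + 10*L) = L + (20 - 10*L) = 20 - 9*L)
(v - 1211)*(-920 + p(12)) - 1*(-648) = (1728 - 1211)*(-920 + (20 - 9*12)) - 1*(-648) = 517*(-920 + (20 - 108)) + 648 = 517*(-920 - 88) + 648 = 517*(-1008) + 648 = -521136 + 648 = -520488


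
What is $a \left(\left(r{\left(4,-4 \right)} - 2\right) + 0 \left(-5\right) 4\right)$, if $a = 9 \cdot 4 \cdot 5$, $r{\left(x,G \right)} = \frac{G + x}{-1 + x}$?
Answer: $-360$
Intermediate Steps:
$r{\left(x,G \right)} = \frac{G + x}{-1 + x}$
$a = 180$ ($a = 36 \cdot 5 = 180$)
$a \left(\left(r{\left(4,-4 \right)} - 2\right) + 0 \left(-5\right) 4\right) = 180 \left(\left(\frac{-4 + 4}{-1 + 4} - 2\right) + 0 \left(-5\right) 4\right) = 180 \left(\left(\frac{1}{3} \cdot 0 - 2\right) + 0 \cdot 4\right) = 180 \left(\left(\frac{1}{3} \cdot 0 - 2\right) + 0\right) = 180 \left(\left(0 - 2\right) + 0\right) = 180 \left(-2 + 0\right) = 180 \left(-2\right) = -360$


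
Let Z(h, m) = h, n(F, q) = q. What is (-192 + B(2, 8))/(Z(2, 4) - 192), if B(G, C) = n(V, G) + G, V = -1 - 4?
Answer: 94/95 ≈ 0.98947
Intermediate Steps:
V = -5
B(G, C) = 2*G (B(G, C) = G + G = 2*G)
(-192 + B(2, 8))/(Z(2, 4) - 192) = (-192 + 2*2)/(2 - 192) = (-192 + 4)/(-190) = -188*(-1/190) = 94/95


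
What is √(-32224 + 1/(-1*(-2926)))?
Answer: I*√275884999698/2926 ≈ 179.51*I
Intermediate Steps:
√(-32224 + 1/(-1*(-2926))) = √(-32224 + 1/2926) = √(-94287423/2926) = I*√275884999698/2926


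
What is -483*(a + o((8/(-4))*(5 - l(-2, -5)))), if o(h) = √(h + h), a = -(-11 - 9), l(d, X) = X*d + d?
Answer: -9660 - 966*√3 ≈ -11333.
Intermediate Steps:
l(d, X) = d + X*d
a = 20 (a = -1*(-20) = 20)
o(h) = √2*√h (o(h) = √(2*h) = √2*√h)
-483*(a + o((8/(-4))*(5 - l(-2, -5)))) = -483*(20 + √2*√((8/(-4))*(5 - (-2)*(1 - 5)))) = -483*(20 + √2*√((8*(-¼))*(5 - (-2)*(-4)))) = -483*(20 + √2*√(-2*(5 - 1*8))) = -483*(20 + √2*√(-2*(5 - 8))) = -483*(20 + √2*√(-2*(-3))) = -483*(20 + √2*√6) = -483*(20 + 2*√3) = -9660 - 966*√3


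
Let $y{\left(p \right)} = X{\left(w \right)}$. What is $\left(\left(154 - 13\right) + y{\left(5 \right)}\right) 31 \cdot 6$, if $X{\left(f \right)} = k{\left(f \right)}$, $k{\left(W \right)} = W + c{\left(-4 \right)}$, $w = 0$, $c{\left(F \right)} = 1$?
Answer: $26412$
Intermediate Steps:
$k{\left(W \right)} = 1 + W$ ($k{\left(W \right)} = W + 1 = 1 + W$)
$X{\left(f \right)} = 1 + f$
$y{\left(p \right)} = 1$ ($y{\left(p \right)} = 1 + 0 = 1$)
$\left(\left(154 - 13\right) + y{\left(5 \right)}\right) 31 \cdot 6 = \left(\left(154 - 13\right) + 1\right) 31 \cdot 6 = \left(\left(154 - 13\right) + 1\right) 186 = \left(141 + 1\right) 186 = 142 \cdot 186 = 26412$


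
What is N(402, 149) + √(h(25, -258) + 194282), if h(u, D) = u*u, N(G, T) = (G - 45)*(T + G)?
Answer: 196707 + √194907 ≈ 1.9715e+5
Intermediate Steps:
N(G, T) = (-45 + G)*(G + T)
h(u, D) = u²
N(402, 149) + √(h(25, -258) + 194282) = (402² - 45*402 - 45*149 + 402*149) + √(25² + 194282) = (161604 - 18090 - 6705 + 59898) + √(625 + 194282) = 196707 + √194907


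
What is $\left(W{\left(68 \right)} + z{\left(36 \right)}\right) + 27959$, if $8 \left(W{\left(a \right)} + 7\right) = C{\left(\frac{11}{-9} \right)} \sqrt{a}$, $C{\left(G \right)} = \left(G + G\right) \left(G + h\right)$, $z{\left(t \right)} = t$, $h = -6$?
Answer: $27988 + \frac{715 \sqrt{17}}{162} \approx 28006.0$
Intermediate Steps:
$C{\left(G \right)} = 2 G \left(-6 + G\right)$ ($C{\left(G \right)} = \left(G + G\right) \left(G - 6\right) = 2 G \left(-6 + G\right)$)
$W{\left(a \right)} = -7 + \frac{715 \sqrt{a}}{324}$ ($W{\left(a \right)} = -7 + \frac{2 \frac{11}{-9} \left(-6 + \frac{11}{-9}\right) \sqrt{a}}{8} = -7 + \frac{2 \cdot 11 \left(- \frac{1}{9}\right) \left(-6 + 11 \left(- \frac{1}{9}\right)\right) \sqrt{a}}{8} = -7 + \frac{2 \left(- \frac{11}{9}\right) \left(-6 - \frac{11}{9}\right) \sqrt{a}}{8} = -7 + \frac{2 \left(- \frac{11}{9}\right) \left(- \frac{65}{9}\right) \sqrt{a}}{8} = -7 + \frac{\frac{1430}{81} \sqrt{a}}{8} = -7 + \frac{715 \sqrt{a}}{324}$)
$\left(W{\left(68 \right)} + z{\left(36 \right)}\right) + 27959 = \left(\left(-7 + \frac{715 \sqrt{68}}{324}\right) + 36\right) + 27959 = \left(\left(-7 + \frac{715 \cdot 2 \sqrt{17}}{324}\right) + 36\right) + 27959 = \left(\left(-7 + \frac{715 \sqrt{17}}{162}\right) + 36\right) + 27959 = \left(29 + \frac{715 \sqrt{17}}{162}\right) + 27959 = 27988 + \frac{715 \sqrt{17}}{162}$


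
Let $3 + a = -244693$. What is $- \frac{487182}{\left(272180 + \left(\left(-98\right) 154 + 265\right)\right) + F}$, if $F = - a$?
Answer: $- \frac{487182}{502049} \approx -0.97039$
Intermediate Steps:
$a = -244696$ ($a = -3 - 244693 = -244696$)
$F = 244696$ ($F = \left(-1\right) \left(-244696\right) = 244696$)
$- \frac{487182}{\left(272180 + \left(\left(-98\right) 154 + 265\right)\right) + F} = - \frac{487182}{\left(272180 + \left(\left(-98\right) 154 + 265\right)\right) + 244696} = - \frac{487182}{\left(272180 + \left(-15092 + 265\right)\right) + 244696} = - \frac{487182}{\left(272180 - 14827\right) + 244696} = - \frac{487182}{257353 + 244696} = - \frac{487182}{502049}$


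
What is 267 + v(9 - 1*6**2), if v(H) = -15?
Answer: 252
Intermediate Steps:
267 + v(9 - 1*6**2) = 267 - 15 = 252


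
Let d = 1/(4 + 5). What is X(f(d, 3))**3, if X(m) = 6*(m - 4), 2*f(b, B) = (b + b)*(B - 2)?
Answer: -343000/27 ≈ -12704.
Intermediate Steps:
d = 1/9 ≈ 0.11111
f(b, B) = b*(-2 + B) (f(b, B) = ((b + b)*(B - 2))/2 = ((2*b)*(-2 + B))/2 = (2*b*(-2 + B))/2 = b*(-2 + B))
X(m) = -24 + 6*m (X(m) = 6*(-4 + m) = -24 + 6*m)
X(f(d, 3))**3 = (-24 + 6*((-2 + 3)/9))**3 = (-24 + 6*((1/9)*1))**3 = (-24 + 6*(1/9))**3 = (-24 + 2/3)**3 = (-70/3)**3 = -343000/27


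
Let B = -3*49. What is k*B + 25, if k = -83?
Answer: 12226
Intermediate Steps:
B = -147
k*B + 25 = -83*(-147) + 25 = 12201 + 25 = 12226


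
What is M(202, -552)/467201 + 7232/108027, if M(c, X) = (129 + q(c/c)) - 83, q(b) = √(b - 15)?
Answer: 3383766874/50470322427 + I*√14/467201 ≈ 0.067045 + 8.0087e-6*I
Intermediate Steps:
q(b) = √(-15 + b)
M(c, X) = 46 + I*√14 (M(c, X) = (129 + √(-15 + c/c)) - 83 = (129 + √(-15 + 1)) - 83 = (129 + √(-14)) - 83 = (129 + I*√14) - 83 = 46 + I*√14)
M(202, -552)/467201 + 7232/108027 = (46 + I*√14)/467201 + 7232/108027 = (46 + I*√14)*(1/467201) + 7232*(1/108027) = (46/467201 + I*√14/467201) + 7232/108027 = 3383766874/50470322427 + I*√14/467201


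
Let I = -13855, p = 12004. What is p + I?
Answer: -1851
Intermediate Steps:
p + I = 12004 - 13855 = -1851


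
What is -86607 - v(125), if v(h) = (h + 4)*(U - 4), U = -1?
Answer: -85962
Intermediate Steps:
v(h) = -20 - 5*h (v(h) = (h + 4)*(-1 - 4) = (4 + h)*(-5) = -20 - 5*h)
-86607 - v(125) = -86607 - (-20 - 5*125) = -86607 - (-20 - 625) = -86607 - 1*(-645) = -86607 + 645 = -85962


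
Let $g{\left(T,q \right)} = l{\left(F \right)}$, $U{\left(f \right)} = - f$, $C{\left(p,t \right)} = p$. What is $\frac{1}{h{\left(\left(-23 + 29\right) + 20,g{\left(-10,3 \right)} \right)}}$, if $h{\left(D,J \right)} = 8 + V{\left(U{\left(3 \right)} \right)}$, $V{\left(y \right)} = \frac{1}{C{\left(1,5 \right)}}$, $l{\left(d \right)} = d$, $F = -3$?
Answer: $\frac{1}{9} \approx 0.11111$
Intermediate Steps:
$V{\left(y \right)} = 1$ ($V{\left(y \right)} = 1^{-1} = 1$)
$g{\left(T,q \right)} = -3$
$h{\left(D,J \right)} = 9$ ($h{\left(D,J \right)} = 8 + 1 = 9$)
$\frac{1}{h{\left(\left(-23 + 29\right) + 20,g{\left(-10,3 \right)} \right)}} = \frac{1}{9}$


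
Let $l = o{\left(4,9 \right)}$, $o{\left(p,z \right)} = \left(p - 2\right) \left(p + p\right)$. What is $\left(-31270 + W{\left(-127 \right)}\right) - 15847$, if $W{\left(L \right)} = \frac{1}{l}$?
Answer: $- \frac{753871}{16} \approx -47117.0$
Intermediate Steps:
$o{\left(p,z \right)} = 2 p \left(-2 + p\right)$ ($o{\left(p,z \right)} = \left(-2 + p\right) 2 p = 2 p \left(-2 + p\right)$)
$l = 16$ ($l = 2 \cdot 4 \left(-2 + 4\right) = 2 \cdot 4 \cdot 2 = 16$)
$W{\left(L \right)} = \frac{1}{16}$
$\left(-31270 + W{\left(-127 \right)}\right) - 15847 = \left(-31270 + \frac{1}{16}\right) - 15847 = - \frac{500319}{16} - 15847 = - \frac{753871}{16}$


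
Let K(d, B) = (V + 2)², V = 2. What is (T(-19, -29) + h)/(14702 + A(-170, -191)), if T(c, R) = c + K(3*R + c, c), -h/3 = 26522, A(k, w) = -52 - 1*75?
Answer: -79569/14575 ≈ -5.4593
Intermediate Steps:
A(k, w) = -127 (A(k, w) = -52 - 75 = -127)
h = -79566 (h = -3*26522 = -79566)
K(d, B) = 16 (K(d, B) = (2 + 2)² = 4² = 16)
T(c, R) = 16 + c (T(c, R) = c + 16 = 16 + c)
(T(-19, -29) + h)/(14702 + A(-170, -191)) = ((16 - 19) - 79566)/(14702 - 127) = (-3 - 79566)/14575 = -79569*1/14575 = -79569/14575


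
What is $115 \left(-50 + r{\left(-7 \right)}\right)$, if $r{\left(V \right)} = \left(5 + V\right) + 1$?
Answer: $-5865$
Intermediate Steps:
$r{\left(V \right)} = 6 + V$
$115 \left(-50 + r{\left(-7 \right)}\right) = 115 \left(-50 + \left(6 - 7\right)\right) = 115 \left(-50 - 1\right) = 115 \left(-51\right) = -5865$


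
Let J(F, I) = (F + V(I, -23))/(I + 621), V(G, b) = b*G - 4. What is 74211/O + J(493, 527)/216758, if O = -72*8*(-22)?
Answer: 769432628005/131386561152 ≈ 5.8562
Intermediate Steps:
V(G, b) = -4 + G*b (V(G, b) = G*b - 4 = -4 + G*b)
J(F, I) = (-4 + F - 23*I)/(621 + I) (J(F, I) = (F + (-4 + I*(-23)))/(I + 621) = (F + (-4 - 23*I))/(621 + I) = (-4 + F - 23*I)/(621 + I))
O = 12672 (O = -576*(-22) = 12672)
74211/O + J(493, 527)/216758 = 74211/12672 + ((-4 + 493 - 23*527)/(621 + 527))/216758 = 74211*(1/12672) + ((-4 + 493 - 12121)/1148)*(1/216758) = 24737/4224 + ((1/1148)*(-11632))*(1/216758) = 24737/4224 - 2908/287*1/216758 = 24737/4224 - 1454/31104773 = 769432628005/131386561152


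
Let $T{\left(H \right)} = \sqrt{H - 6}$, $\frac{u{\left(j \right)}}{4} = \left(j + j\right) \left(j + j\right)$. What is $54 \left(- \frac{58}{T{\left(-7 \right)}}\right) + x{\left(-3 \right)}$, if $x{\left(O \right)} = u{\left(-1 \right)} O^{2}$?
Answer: $144 + \frac{3132 i \sqrt{13}}{13} \approx 144.0 + 868.66 i$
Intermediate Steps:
$u{\left(j \right)} = 16 j^{2}$ ($u{\left(j \right)} = 4 \left(j + j\right) \left(j + j\right) = 4 \cdot 2 j 2 j = 4 \cdot 4 j^{2} = 16 j^{2}$)
$T{\left(H \right)} = \sqrt{-6 + H}$
$x{\left(O \right)} = 16 O^{2}$ ($x{\left(O \right)} = 16 \left(-1\right)^{2} O^{2} = 16 \cdot 1 O^{2} = 16 O^{2}$)
$54 \left(- \frac{58}{T{\left(-7 \right)}}\right) + x{\left(-3 \right)} = 54 \left(- \frac{58}{\sqrt{-6 - 7}}\right) + 16 \left(-3\right)^{2} = 54 \left(- \frac{58}{\sqrt{-13}}\right) + 16 \cdot 9 = 54 \left(- \frac{58}{i \sqrt{13}}\right) + 144 = 54 \left(- 58 \left(- \frac{i \sqrt{13}}{13}\right)\right) + 144 = 54 \frac{58 i \sqrt{13}}{13} + 144 = \frac{3132 i \sqrt{13}}{13} + 144 = 144 + \frac{3132 i \sqrt{13}}{13}$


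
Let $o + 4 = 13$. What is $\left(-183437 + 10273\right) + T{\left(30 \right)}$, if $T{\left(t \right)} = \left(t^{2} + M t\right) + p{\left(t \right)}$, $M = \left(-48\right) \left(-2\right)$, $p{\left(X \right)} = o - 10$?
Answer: $-169385$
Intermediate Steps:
$o = 9$ ($o = -4 + 13 = 9$)
$p{\left(X \right)} = -1$ ($p{\left(X \right)} = 9 - 10 = -1$)
$M = 96$
$T{\left(t \right)} = -1 + t^{2} + 96 t$ ($T{\left(t \right)} = \left(t^{2} + 96 t\right) - 1 = -1 + t^{2} + 96 t$)
$\left(-183437 + 10273\right) + T{\left(30 \right)} = \left(-183437 + 10273\right) + \left(-1 + 30^{2} + 96 \cdot 30\right) = -173164 + \left(-1 + 900 + 2880\right) = -173164 + 3779 = -169385$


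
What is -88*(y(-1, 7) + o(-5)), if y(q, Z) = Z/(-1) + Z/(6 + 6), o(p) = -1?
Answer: 1958/3 ≈ 652.67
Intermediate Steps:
y(q, Z) = -11*Z/12 (y(q, Z) = Z*(-1) + Z/12 = -Z + Z*(1/12) = -Z + Z/12 = -11*Z/12)
-88*(y(-1, 7) + o(-5)) = -88*(-11/12*7 - 1) = -88*(-77/12 - 1) = -88*(-89/12) = 1958/3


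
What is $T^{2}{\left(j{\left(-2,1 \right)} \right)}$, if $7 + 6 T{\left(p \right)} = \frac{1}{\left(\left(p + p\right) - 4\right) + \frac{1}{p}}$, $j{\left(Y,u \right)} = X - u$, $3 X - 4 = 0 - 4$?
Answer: $\frac{625}{441} \approx 1.4172$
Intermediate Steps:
$X = 0$ ($X = \frac{4}{3} + \frac{0 - 4}{3} = \frac{4}{3} + \frac{1}{3} \left(-4\right) = \frac{4}{3} - \frac{4}{3} = 0$)
$j{\left(Y,u \right)} = - u$ ($j{\left(Y,u \right)} = 0 - u = - u$)
$T{\left(p \right)} = - \frac{7}{6} + \frac{1}{6 \left(-4 + \frac{1}{p} + 2 p\right)}$ ($T{\left(p \right)} = - \frac{7}{6} + \frac{1}{6 \left(\left(\left(p + p\right) - 4\right) + \frac{1}{p}\right)} = - \frac{7}{6} + \frac{1}{6 \left(\left(2 p - 4\right) + \frac{1}{p}\right)} = - \frac{7}{6} + \frac{1}{6 \left(\left(-4 + 2 p\right) + \frac{1}{p}\right)} = - \frac{7}{6} + \frac{1}{6 \left(-4 + \frac{1}{p} + 2 p\right)}$)
$T^{2}{\left(j{\left(-2,1 \right)} \right)} = \left(\frac{-7 - 14 \left(\left(-1\right) 1\right)^{2} + 29 \left(\left(-1\right) 1\right)}{6 \left(1 - 4 \left(\left(-1\right) 1\right) + 2 \left(\left(-1\right) 1\right)^{2}\right)}\right)^{2} = \left(\frac{-7 - 14 \left(-1\right)^{2} + 29 \left(-1\right)}{6 \left(1 - -4 + 2 \left(-1\right)^{2}\right)}\right)^{2} = \left(\frac{-7 - 14 - 29}{6 \left(1 + 4 + 2 \cdot 1\right)}\right)^{2} = \left(\frac{-7 - 14 - 29}{6 \left(1 + 4 + 2\right)}\right)^{2} = \left(\frac{1}{6} \cdot \frac{1}{7} \left(-50\right)\right)^{2} = \left(- \frac{25}{21}\right)^{2} = \frac{625}{441}$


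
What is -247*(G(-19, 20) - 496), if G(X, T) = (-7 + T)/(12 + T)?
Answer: 3917173/32 ≈ 1.2241e+5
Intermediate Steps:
G(X, T) = (-7 + T)/(12 + T)
-247*(G(-19, 20) - 496) = -247*((-7 + 20)/(12 + 20) - 496) = -247*(13/32 - 496) = -247*(-15859/32) = 3917173/32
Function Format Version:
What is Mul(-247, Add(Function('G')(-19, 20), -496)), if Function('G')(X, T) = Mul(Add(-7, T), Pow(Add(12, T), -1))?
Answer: Rational(3917173, 32) ≈ 1.2241e+5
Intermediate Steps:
Function('G')(X, T) = Mul(Pow(Add(12, T), -1), Add(-7, T))
Mul(-247, Add(Function('G')(-19, 20), -496)) = Mul(-247, Add(Mul(Pow(Add(12, 20), -1), Add(-7, 20)), -496)) = Mul(-247, Add(Mul(Pow(32, -1), 13), -496)) = Mul(-247, Add(Mul(Rational(1, 32), 13), -496)) = Mul(-247, Add(Rational(13, 32), -496)) = Mul(-247, Rational(-15859, 32)) = Rational(3917173, 32)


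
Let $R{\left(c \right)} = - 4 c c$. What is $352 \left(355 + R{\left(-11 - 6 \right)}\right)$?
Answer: $-281952$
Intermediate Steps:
$R{\left(c \right)} = - 4 c^{2}$
$352 \left(355 + R{\left(-11 - 6 \right)}\right) = 352 \left(355 - 4 \left(-11 - 6\right)^{2}\right) = 352 \left(355 - 4 \left(-17\right)^{2}\right) = 352 \left(355 - 1156\right) = 352 \left(-801\right) = -281952$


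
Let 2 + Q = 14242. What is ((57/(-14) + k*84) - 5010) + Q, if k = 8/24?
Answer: 129555/14 ≈ 9253.9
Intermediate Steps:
Q = 14240 (Q = -2 + 14242 = 14240)
k = ⅓ (k = 8*(1/24) = ⅓ ≈ 0.33333)
((57/(-14) + k*84) - 5010) + Q = ((57/(-14) + (⅓)*84) - 5010) + 14240 = ((57*(-1/14) + 28) - 5010) + 14240 = ((-57/14 + 28) - 5010) + 14240 = (335/14 - 5010) + 14240 = -69805/14 + 14240 = 129555/14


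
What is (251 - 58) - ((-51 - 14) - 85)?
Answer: 343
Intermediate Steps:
(251 - 58) - ((-51 - 14) - 85) = 193 - (-65 - 85) = 193 - 1*(-150) = 193 + 150 = 343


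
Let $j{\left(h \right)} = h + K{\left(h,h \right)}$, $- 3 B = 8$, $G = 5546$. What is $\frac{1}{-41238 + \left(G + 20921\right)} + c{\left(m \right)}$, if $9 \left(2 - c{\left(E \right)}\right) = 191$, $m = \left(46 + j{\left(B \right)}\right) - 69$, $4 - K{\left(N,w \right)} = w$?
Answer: $- \frac{2555392}{132939} \approx -19.222$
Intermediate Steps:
$K{\left(N,w \right)} = 4 - w$
$B = - \frac{8}{3}$ ($B = \left(- \frac{1}{3}\right) 8 = - \frac{8}{3} \approx -2.6667$)
$j{\left(h \right)} = 4$ ($j{\left(h \right)} = h - \left(-4 + h\right) = 4$)
$m = -19$ ($m = \left(46 + 4\right) - 69 = 50 - 69 = -19$)
$c{\left(E \right)} = - \frac{173}{9}$ ($c{\left(E \right)} = 2 - \frac{191}{9} = - \frac{173}{9}$)
$\frac{1}{-41238 + \left(G + 20921\right)} + c{\left(m \right)} = \frac{1}{-41238 + \left(5546 + 20921\right)} - \frac{173}{9} = \frac{1}{-41238 + 26467} - \frac{173}{9} = \frac{1}{-14771} - \frac{173}{9} = - \frac{1}{14771} - \frac{173}{9} = - \frac{2555392}{132939}$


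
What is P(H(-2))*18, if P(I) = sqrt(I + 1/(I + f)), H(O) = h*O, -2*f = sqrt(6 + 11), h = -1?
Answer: 18*sqrt(-10 + 2*sqrt(17))/sqrt(-4 + sqrt(17)) ≈ 67.939*I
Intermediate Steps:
f = -sqrt(17)/2 (f = -sqrt(6 + 11)/2 = -sqrt(17)/2 ≈ -2.0616)
H(O) = -O
P(I) = sqrt(I + 1/(I - sqrt(17)/2))
P(H(-2))*18 = sqrt((2 + (-1*(-2))*(-sqrt(17) + 2*(-1*(-2))))/(-sqrt(17) + 2*(-1*(-2))))*18 = sqrt((2 + 2*(-sqrt(17) + 2*2))/(-sqrt(17) + 2*2))*18 = sqrt((2 + 2*(-sqrt(17) + 4))/(-sqrt(17) + 4))*18 = sqrt((2 + 2*(4 - sqrt(17)))/(4 - sqrt(17)))*18 = sqrt((2 + (8 - 2*sqrt(17)))/(4 - sqrt(17)))*18 = sqrt((10 - 2*sqrt(17))/(4 - sqrt(17)))*18 = (sqrt(10 - 2*sqrt(17))*(I/sqrt(-4 + sqrt(17))))*18 = 18*I*sqrt(10 - 2*sqrt(17))/sqrt(-4 + sqrt(17))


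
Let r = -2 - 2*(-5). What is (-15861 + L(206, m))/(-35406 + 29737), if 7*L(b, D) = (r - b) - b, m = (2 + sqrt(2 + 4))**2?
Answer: 111431/39683 ≈ 2.8080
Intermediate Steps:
m = (2 + sqrt(6))**2 ≈ 19.798
r = 8 (r = -2 + 10 = 8)
L(b, D) = 8/7 - 2*b/7 (L(b, D) = ((8 - b) - b)/7 = (8 - 2*b)/7 = 8/7 - 2*b/7)
(-15861 + L(206, m))/(-35406 + 29737) = (-15861 + (8/7 - 2/7*206))/(-35406 + 29737) = (-15861 + (8/7 - 412/7))/(-5669) = (-15861 - 404/7)*(-1/5669) = -111431/7*(-1/5669) = 111431/39683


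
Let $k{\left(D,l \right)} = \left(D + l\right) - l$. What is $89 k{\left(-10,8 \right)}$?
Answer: $-890$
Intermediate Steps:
$k{\left(D,l \right)} = D$
$89 k{\left(-10,8 \right)} = 89 \left(-10\right) = -890$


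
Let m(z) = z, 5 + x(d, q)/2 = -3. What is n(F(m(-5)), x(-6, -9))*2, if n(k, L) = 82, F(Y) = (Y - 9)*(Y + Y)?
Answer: 164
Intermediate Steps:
x(d, q) = -16 (x(d, q) = -10 + 2*(-3) = -10 - 6 = -16)
F(Y) = 2*Y*(-9 + Y) (F(Y) = (-9 + Y)*(2*Y) = 2*Y*(-9 + Y))
n(F(m(-5)), x(-6, -9))*2 = 82*2 = 164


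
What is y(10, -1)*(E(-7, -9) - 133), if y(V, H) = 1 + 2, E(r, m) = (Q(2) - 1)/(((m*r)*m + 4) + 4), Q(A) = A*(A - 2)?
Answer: -223038/559 ≈ -398.99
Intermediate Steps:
Q(A) = A*(-2 + A)
E(r, m) = -1/(8 + r*m**2) (E(r, m) = (2*(-2 + 2) - 1)/(((m*r)*m + 4) + 4) = (2*0 - 1)/((r*m**2 + 4) + 4) = (0 - 1)/((4 + r*m**2) + 4) = -1/(8 + r*m**2))
y(V, H) = 3
y(10, -1)*(E(-7, -9) - 133) = 3*(-1/(8 - 7*(-9)**2) - 133) = 3*(-1/(8 - 7*81) - 133) = 3*(-1/(8 - 567) - 133) = 3*(-1/(-559) - 133) = 3*(-1*(-1/559) - 133) = 3*(1/559 - 133) = 3*(-74346/559) = -223038/559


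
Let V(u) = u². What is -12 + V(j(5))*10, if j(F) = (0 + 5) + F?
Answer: 988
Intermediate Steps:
j(F) = 5 + F
-12 + V(j(5))*10 = -12 + (5 + 5)²*10 = -12 + 10²*10 = -12 + 100*10 = -12 + 1000 = 988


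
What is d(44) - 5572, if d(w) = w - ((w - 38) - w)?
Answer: -5490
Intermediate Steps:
d(w) = 38 + w (d(w) = w - ((-38 + w) - w) = w - 1*(-38) = w + 38 = 38 + w)
d(44) - 5572 = (38 + 44) - 5572 = 82 - 5572 = -5490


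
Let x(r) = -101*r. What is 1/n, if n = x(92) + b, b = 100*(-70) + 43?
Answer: -1/16249 ≈ -6.1542e-5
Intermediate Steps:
b = -6957 (b = -7000 + 43 = -6957)
n = -16249 (n = -101*92 - 6957 = -9292 - 6957 = -16249)
1/n = 1/(-16249) = -1/16249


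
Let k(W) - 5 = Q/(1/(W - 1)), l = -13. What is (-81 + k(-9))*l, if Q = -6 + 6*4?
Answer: 3328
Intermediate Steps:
Q = 18 (Q = -6 + 24 = 18)
k(W) = -13 + 18*W (k(W) = 5 + 18/(1/(W - 1)) = 5 + 18/(1/(-1 + W)) = 5 + 18*(-1 + W) = 5 + (-18 + 18*W) = -13 + 18*W)
(-81 + k(-9))*l = (-81 + (-13 + 18*(-9)))*(-13) = (-81 + (-13 - 162))*(-13) = (-81 - 175)*(-13) = -256*(-13) = 3328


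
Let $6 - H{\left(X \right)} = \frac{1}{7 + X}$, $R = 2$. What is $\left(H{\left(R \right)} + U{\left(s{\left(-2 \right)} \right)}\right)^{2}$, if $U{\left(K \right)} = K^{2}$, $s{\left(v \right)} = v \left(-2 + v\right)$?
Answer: $\frac{395641}{81} \approx 4884.5$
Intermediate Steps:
$H{\left(X \right)} = 6 - \frac{1}{7 + X}$
$\left(H{\left(R \right)} + U{\left(s{\left(-2 \right)} \right)}\right)^{2} = \left(\frac{41 + 6 \cdot 2}{7 + 2} + \left(- 2 \left(-2 - 2\right)\right)^{2}\right)^{2} = \left(\frac{41 + 12}{9} + \left(\left(-2\right) \left(-4\right)\right)^{2}\right)^{2} = \left(\frac{1}{9} \cdot 53 + 8^{2}\right)^{2} = \left(\frac{53}{9} + 64\right)^{2} = \left(\frac{629}{9}\right)^{2} = \frac{395641}{81}$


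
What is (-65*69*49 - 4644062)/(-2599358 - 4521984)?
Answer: 4863827/7121342 ≈ 0.68299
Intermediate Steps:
(-65*69*49 - 4644062)/(-2599358 - 4521984) = (-4485*49 - 4644062)/(-7121342) = (-219765 - 4644062)*(-1/7121342) = -4863827*(-1/7121342) = 4863827/7121342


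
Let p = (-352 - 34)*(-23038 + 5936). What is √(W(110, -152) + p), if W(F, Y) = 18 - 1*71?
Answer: √6601319 ≈ 2569.3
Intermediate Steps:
W(F, Y) = -53 (W(F, Y) = 18 - 71 = -53)
p = 6601372 (p = -386*(-17102) = 6601372)
√(W(110, -152) + p) = √(-53 + 6601372) = √6601319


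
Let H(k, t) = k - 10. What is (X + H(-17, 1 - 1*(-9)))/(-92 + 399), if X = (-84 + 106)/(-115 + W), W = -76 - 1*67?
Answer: -3494/39603 ≈ -0.088226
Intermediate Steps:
W = -143 (W = -76 - 67 = -143)
X = -11/129 (X = (-84 + 106)/(-115 - 143) = 22/(-258) = 22*(-1/258) = -11/129 ≈ -0.085271)
H(k, t) = -10 + k
(X + H(-17, 1 - 1*(-9)))/(-92 + 399) = (-11/129 + (-10 - 17))/(-92 + 399) = (-11/129 - 27)/307 = -3494/129*1/307 = -3494/39603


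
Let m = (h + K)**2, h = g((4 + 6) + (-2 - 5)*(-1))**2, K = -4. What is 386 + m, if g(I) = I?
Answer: 81611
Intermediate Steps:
h = 289 (h = ((4 + 6) + (-2 - 5)*(-1))**2 = (10 - 7*(-1))**2 = (10 + 7)**2 = 17**2 = 289)
m = 81225 (m = (289 - 4)**2 = 285**2 = 81225)
386 + m = 386 + 81225 = 81611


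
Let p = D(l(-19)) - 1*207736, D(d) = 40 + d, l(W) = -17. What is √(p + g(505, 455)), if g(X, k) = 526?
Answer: I*√207187 ≈ 455.18*I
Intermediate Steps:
p = -207713 (p = (40 - 17) - 1*207736 = 23 - 207736 = -207713)
√(p + g(505, 455)) = √(-207713 + 526) = √(-207187) = I*√207187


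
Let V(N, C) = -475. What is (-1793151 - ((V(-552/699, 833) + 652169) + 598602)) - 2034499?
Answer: -5077946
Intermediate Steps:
(-1793151 - ((V(-552/699, 833) + 652169) + 598602)) - 2034499 = (-1793151 - ((-475 + 652169) + 598602)) - 2034499 = (-1793151 - (651694 + 598602)) - 2034499 = (-1793151 - 1*1250296) - 2034499 = (-1793151 - 1250296) - 2034499 = -3043447 - 2034499 = -5077946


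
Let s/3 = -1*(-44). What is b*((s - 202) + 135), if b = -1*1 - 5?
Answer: -390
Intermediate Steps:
s = 132 (s = 3*(-1*(-44)) = 3*44 = 132)
b = -6 (b = -1 - 5 = -6)
b*((s - 202) + 135) = -6*((132 - 202) + 135) = -6*(-70 + 135) = -6*65 = -390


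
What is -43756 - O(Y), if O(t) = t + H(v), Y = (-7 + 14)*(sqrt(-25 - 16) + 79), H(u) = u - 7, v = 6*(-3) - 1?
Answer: -44283 - 7*I*sqrt(41) ≈ -44283.0 - 44.822*I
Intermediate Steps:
v = -19 (v = -18 - 1 = -19)
H(u) = -7 + u
Y = 553 + 7*I*sqrt(41) (Y = 7*(sqrt(-41) + 79) = 7*(I*sqrt(41) + 79) = 7*(79 + I*sqrt(41)) = 553 + 7*I*sqrt(41) ≈ 553.0 + 44.822*I)
O(t) = -26 + t (O(t) = t + (-7 - 19) = t - 26 = -26 + t)
-43756 - O(Y) = -43756 - (-26 + (553 + 7*I*sqrt(41))) = -43756 - (527 + 7*I*sqrt(41)) = -43756 + (-527 - 7*I*sqrt(41)) = -44283 - 7*I*sqrt(41)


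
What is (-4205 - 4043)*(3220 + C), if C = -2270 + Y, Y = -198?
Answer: -6202496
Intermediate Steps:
C = -2468 (C = -2270 - 198 = -2468)
(-4205 - 4043)*(3220 + C) = (-4205 - 4043)*(3220 - 2468) = -8248*752 = -6202496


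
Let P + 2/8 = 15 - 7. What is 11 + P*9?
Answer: 323/4 ≈ 80.750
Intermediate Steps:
P = 31/4 (P = -1/4 + (15 - 7) = -1/4 + 8 = 31/4 ≈ 7.7500)
11 + P*9 = 11 + (31/4)*9 = 11 + 279/4 = 323/4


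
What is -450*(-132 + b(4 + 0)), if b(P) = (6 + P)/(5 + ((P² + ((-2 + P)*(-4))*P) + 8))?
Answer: 60900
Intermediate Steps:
b(P) = (6 + P)/(13 + P² + P*(8 - 4*P)) (b(P) = (6 + P)/(5 + ((P² + (8 - 4*P)*P) + 8)) = (6 + P)/(5 + ((P² + P*(8 - 4*P)) + 8)) = (6 + P)/(5 + (8 + P² + P*(8 - 4*P))) = (6 + P)/(13 + P² + P*(8 - 4*P)))
-450*(-132 + b(4 + 0)) = -450*(-132 + (6 + (4 + 0))/(13 - 3*(4 + 0)² + 8*(4 + 0))) = -450*(-132 + (6 + 4)/(13 - 3*4² + 8*4)) = -450*(-132 + 10/(13 - 3*16 + 32)) = -450*(-132 + 10/(13 - 48 + 32)) = -450*(-132 + 10/(-3)) = -450*(-132 - ⅓*10) = -450*(-132 - 10/3) = -450*(-406/3) = 60900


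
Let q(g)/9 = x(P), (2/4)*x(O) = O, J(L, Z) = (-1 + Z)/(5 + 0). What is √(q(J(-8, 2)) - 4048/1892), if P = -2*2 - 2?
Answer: 8*I*√3182/43 ≈ 10.495*I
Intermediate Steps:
J(L, Z) = -⅕ + Z/5 (J(L, Z) = (-1 + Z)/5 = (-1 + Z)*(⅕) = -⅕ + Z/5)
P = -6 (P = -4 - 2 = -6)
x(O) = 2*O
q(g) = -108 (q(g) = 9*(2*(-6)) = 9*(-12) = -108)
√(q(J(-8, 2)) - 4048/1892) = √(-108 - 4048/1892) = √(-108 - 4048*1/1892) = √(-108 - 92/43) = √(-4736/43) = 8*I*√3182/43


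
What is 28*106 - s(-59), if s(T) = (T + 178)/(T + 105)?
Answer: 136409/46 ≈ 2965.4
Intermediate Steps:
s(T) = (178 + T)/(105 + T)
28*106 - s(-59) = 28*106 - (178 - 59)/(105 - 59) = 2968 - 119/46 = 136409/46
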